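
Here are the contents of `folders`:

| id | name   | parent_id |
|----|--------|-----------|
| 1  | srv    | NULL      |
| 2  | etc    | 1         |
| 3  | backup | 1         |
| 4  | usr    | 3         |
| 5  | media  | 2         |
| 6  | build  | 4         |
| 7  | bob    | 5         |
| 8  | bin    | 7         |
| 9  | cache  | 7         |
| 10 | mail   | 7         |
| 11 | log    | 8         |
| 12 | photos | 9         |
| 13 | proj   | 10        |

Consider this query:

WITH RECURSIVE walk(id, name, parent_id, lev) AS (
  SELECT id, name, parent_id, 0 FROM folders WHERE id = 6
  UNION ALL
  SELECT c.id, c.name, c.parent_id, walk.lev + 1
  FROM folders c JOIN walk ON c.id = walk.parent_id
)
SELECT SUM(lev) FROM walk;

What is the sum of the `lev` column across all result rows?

Base: id=6 (build), parent_id=4, lev 0.
Iteration 1: join on id=4 -> usr (id 4, parent_id=3, lev 1).
Iteration 2: join on id=3 -> backup (id 3, parent_id=1, lev 2).
Iteration 3: join on id=1 -> srv (id 1, parent_id=NULL, lev 3).
Iteration 4: parent_id is NULL; no match; recursion stops.
SUM(lev) = 0 + 1 + 2 + 3 = 6.

6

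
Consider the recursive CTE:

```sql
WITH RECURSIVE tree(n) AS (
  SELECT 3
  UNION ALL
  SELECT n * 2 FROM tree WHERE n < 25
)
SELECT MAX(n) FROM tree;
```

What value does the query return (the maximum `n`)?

48

Base: n=3.
Iteration 1: 3 < 25 holds -> n = 3 * 2 = 6.
Iteration 2: 6 < 25 holds -> n = 6 * 2 = 12.
Iteration 3: 12 < 25 holds -> n = 12 * 2 = 24.
Iteration 4: 24 < 25 holds -> n = 24 * 2 = 48.
Iteration 5: 48 < 25 fails; recursion stops.
n values: 3, 6, 12, 24, 48; the maximum is 48.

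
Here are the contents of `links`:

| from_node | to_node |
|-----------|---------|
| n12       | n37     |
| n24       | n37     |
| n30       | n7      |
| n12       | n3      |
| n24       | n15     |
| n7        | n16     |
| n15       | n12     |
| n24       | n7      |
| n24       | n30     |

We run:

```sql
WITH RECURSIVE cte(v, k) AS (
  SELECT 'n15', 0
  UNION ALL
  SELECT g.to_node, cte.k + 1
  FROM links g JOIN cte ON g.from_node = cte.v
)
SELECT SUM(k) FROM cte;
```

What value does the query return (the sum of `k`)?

5

Base: (n15, k=0).
Iteration 1: edges from {n15} -> (n12, k=1).
Iteration 2: edges from {n12} -> (n3, k=2), (n37, k=2).
Iteration 3: no outgoing edges from {n3,n37}; recursion stops.
SUM(k) = 0 + 1 + 2 + 2 = 5.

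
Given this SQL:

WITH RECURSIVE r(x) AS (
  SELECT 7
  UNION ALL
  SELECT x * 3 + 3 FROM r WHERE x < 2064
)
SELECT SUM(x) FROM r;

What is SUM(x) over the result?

3085

Base: x=7.
Iteration 1: 7 < 2064 holds -> x = 7 * 3 + 3 = 24.
Iteration 2: 24 < 2064 holds -> x = 24 * 3 + 3 = 75.
Iteration 3: 75 < 2064 holds -> x = 75 * 3 + 3 = 228.
Iteration 4: 228 < 2064 holds -> x = 228 * 3 + 3 = 687.
Iteration 5: 687 < 2064 holds -> x = 687 * 3 + 3 = 2064.
Iteration 6: 2064 < 2064 fails; recursion stops.
SUM(x) = 7 + 24 + 75 + 228 + 687 + 2064 = 3085.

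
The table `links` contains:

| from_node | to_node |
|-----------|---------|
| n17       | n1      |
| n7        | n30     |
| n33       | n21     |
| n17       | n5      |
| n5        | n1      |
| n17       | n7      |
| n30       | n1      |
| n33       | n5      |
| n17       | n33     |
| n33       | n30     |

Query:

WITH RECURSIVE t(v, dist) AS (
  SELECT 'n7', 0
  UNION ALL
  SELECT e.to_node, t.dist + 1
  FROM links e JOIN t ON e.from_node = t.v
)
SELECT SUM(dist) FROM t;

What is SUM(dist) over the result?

3

Base: (n7, dist=0).
Iteration 1: edges from {n7} -> (n30, dist=1).
Iteration 2: edges from {n30} -> (n1, dist=2).
Iteration 3: no outgoing edges from {n1}; recursion stops.
SUM(dist) = 0 + 1 + 2 = 3.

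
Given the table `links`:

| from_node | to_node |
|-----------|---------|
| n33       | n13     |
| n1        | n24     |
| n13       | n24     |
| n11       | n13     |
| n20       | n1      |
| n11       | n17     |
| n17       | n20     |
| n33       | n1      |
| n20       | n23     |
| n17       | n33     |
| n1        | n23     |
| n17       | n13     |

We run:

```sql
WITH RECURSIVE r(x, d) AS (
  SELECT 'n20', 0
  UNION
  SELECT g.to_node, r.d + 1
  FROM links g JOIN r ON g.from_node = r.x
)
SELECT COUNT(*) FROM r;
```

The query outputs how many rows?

5

Base: (n20, d=0).
Iteration 1: edges from {n20} -> (n1, d=1), (n23, d=1).
Iteration 2: edges from {n1,n23} -> (n23, d=2), (n24, d=2).
Iteration 3: no outgoing edges from {n23,n24}; recursion stops.
Total rows emitted: 5.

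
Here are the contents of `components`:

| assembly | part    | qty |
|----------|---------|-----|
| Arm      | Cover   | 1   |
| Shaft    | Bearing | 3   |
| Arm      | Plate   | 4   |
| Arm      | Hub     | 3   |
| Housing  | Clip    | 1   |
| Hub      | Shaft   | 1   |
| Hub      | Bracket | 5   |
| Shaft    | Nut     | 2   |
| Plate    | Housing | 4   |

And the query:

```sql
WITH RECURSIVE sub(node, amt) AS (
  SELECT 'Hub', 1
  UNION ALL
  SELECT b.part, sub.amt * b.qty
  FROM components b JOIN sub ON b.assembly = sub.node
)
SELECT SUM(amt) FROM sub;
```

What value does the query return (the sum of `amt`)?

12

Base: (Hub, amt=1).
Iteration 1: components of {Hub} -> Bracket = 1*5 = 5, Shaft = 1*1 = 1.
Iteration 2: components of {Bracket,Shaft} -> Bearing = 1*3 = 3, Nut = 1*2 = 2.
Iteration 3: no further components; recursion stops.
SUM(amt) = 1 + 1 + 5 + 2 + 3 = 12.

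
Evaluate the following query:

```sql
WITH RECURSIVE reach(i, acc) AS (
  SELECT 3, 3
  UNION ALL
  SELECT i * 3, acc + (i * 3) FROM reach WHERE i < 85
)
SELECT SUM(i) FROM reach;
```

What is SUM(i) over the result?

Base: i=3, acc=3.
Iteration 1: 3 < 85 holds -> i = 3 * 3 = 9, acc = 3 + 9 = 12.
Iteration 2: 9 < 85 holds -> i = 9 * 3 = 27, acc = 12 + 27 = 39.
Iteration 3: 27 < 85 holds -> i = 27 * 3 = 81, acc = 39 + 81 = 120.
Iteration 4: 81 < 85 holds -> i = 81 * 3 = 243, acc = 120 + 243 = 363.
Iteration 5: 243 < 85 fails; recursion stops.
SUM(i) = 3 + 9 + 27 + 81 + 243 = 363.

363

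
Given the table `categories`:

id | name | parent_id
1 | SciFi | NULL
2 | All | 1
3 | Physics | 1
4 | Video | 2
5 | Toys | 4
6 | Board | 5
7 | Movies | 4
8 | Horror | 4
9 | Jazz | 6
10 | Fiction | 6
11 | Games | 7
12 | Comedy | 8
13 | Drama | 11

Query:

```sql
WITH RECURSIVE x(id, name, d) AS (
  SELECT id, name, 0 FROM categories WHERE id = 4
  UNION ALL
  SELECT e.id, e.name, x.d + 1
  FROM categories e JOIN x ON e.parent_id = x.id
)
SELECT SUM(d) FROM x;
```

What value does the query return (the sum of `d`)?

Base: id=4 (Video) at d 0.
Iteration 1: rows with parent_id in {4} -> Toys (id 5, d 1), Movies (id 7, d 1), Horror (id 8, d 1).
Iteration 2: rows with parent_id in {5,7,8} -> Board (id 6, d 2), Games (id 11, d 2), Comedy (id 12, d 2).
Iteration 3: rows with parent_id in {6,11,12} -> Jazz (id 9, d 3), Fiction (id 10, d 3), Drama (id 13, d 3).
Iteration 4: no rows with parent_id in {9,10,13}; recursion stops.
SUM(d) = 0 + 1 + 1 + 1 + 2 + 2 + 2 + 3 + 3 + 3 = 18.

18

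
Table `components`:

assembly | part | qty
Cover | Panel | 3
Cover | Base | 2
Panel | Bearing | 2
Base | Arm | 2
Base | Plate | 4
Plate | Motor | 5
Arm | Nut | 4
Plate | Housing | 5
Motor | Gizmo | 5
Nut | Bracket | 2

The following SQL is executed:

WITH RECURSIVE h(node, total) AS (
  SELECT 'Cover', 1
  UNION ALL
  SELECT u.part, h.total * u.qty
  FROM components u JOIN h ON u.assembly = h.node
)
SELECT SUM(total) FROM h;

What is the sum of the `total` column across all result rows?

352

Base: (Cover, total=1).
Iteration 1: components of {Cover} -> Base = 1*2 = 2, Panel = 1*3 = 3.
Iteration 2: components of {Base,Panel} -> Arm = 2*2 = 4, Bearing = 3*2 = 6, Plate = 2*4 = 8.
Iteration 3: components of {Arm,Bearing,Plate} -> Housing = 8*5 = 40, Motor = 8*5 = 40, Nut = 4*4 = 16.
Iteration 4: components of {Housing,Motor,Nut} -> Bracket = 16*2 = 32, Gizmo = 40*5 = 200.
Iteration 5: no further components; recursion stops.
SUM(total) = 1 + 3 + 2 + 6 + 4 + 8 + 16 + 40 + 40 + 32 + 200 = 352.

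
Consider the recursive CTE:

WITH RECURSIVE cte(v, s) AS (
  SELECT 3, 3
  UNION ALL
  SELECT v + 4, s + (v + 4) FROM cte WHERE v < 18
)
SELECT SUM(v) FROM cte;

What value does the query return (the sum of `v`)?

Base: v=3, s=3.
Iteration 1: 3 < 18 holds -> v = 3 + 4 = 7, s = 3 + 7 = 10.
Iteration 2: 7 < 18 holds -> v = 7 + 4 = 11, s = 10 + 11 = 21.
Iteration 3: 11 < 18 holds -> v = 11 + 4 = 15, s = 21 + 15 = 36.
Iteration 4: 15 < 18 holds -> v = 15 + 4 = 19, s = 36 + 19 = 55.
Iteration 5: 19 < 18 fails; recursion stops.
SUM(v) = 3 + 7 + 11 + 15 + 19 = 55.

55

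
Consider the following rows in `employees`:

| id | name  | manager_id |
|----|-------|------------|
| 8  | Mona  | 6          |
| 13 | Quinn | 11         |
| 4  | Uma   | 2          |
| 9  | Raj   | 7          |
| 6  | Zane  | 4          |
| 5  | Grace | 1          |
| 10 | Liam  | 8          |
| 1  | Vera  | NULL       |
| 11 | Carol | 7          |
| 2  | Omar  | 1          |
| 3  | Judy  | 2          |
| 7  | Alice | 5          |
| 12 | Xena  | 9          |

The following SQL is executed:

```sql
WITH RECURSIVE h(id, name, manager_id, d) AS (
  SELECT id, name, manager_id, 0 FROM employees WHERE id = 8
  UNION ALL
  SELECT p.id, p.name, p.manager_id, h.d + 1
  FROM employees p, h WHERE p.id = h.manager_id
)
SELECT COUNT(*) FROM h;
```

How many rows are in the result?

Base: id=8 (Mona), manager_id=6, d 0.
Iteration 1: join on id=6 -> Zane (id 6, manager_id=4, d 1).
Iteration 2: join on id=4 -> Uma (id 4, manager_id=2, d 2).
Iteration 3: join on id=2 -> Omar (id 2, manager_id=1, d 3).
Iteration 4: join on id=1 -> Vera (id 1, manager_id=NULL, d 4).
Iteration 5: manager_id is NULL; no match; recursion stops.
Total rows emitted: 5.

5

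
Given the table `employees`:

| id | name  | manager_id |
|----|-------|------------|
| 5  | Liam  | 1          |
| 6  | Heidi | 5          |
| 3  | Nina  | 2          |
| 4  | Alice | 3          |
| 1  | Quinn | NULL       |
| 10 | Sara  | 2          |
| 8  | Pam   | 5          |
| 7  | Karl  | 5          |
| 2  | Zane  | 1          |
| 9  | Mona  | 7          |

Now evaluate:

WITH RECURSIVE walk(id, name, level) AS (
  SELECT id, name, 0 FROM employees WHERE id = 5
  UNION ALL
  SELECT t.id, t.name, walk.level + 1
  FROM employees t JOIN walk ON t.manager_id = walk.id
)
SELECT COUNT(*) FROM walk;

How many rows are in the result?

Base: id=5 (Liam) at level 0.
Iteration 1: rows with manager_id in {5} -> Heidi (id 6, level 1), Karl (id 7, level 1), Pam (id 8, level 1).
Iteration 2: rows with manager_id in {6,7,8} -> Mona (id 9, level 2).
Iteration 3: no rows with manager_id in {9}; recursion stops.
Total rows emitted: 5.

5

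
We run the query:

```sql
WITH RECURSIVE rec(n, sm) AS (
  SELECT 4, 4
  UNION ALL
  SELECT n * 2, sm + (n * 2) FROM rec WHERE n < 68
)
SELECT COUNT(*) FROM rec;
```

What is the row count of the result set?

Base: n=4, sm=4.
Iteration 1: 4 < 68 holds -> n = 4 * 2 = 8, sm = 4 + 8 = 12.
Iteration 2: 8 < 68 holds -> n = 8 * 2 = 16, sm = 12 + 16 = 28.
Iteration 3: 16 < 68 holds -> n = 16 * 2 = 32, sm = 28 + 32 = 60.
Iteration 4: 32 < 68 holds -> n = 32 * 2 = 64, sm = 60 + 64 = 124.
Iteration 5: 64 < 68 holds -> n = 64 * 2 = 128, sm = 124 + 128 = 252.
Iteration 6: 128 < 68 fails; recursion stops.
Total rows emitted: 6.

6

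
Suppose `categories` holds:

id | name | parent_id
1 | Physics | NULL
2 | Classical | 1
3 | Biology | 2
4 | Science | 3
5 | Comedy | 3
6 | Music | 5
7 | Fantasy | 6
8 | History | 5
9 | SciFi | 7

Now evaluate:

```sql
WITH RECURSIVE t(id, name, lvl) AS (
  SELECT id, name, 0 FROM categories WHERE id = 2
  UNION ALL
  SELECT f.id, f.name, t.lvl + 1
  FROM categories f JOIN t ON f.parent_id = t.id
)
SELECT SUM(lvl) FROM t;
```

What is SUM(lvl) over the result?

Base: id=2 (Classical) at lvl 0.
Iteration 1: rows with parent_id in {2} -> Biology (id 3, lvl 1).
Iteration 2: rows with parent_id in {3} -> Science (id 4, lvl 2), Comedy (id 5, lvl 2).
Iteration 3: rows with parent_id in {4,5} -> Music (id 6, lvl 3), History (id 8, lvl 3).
Iteration 4: rows with parent_id in {6,8} -> Fantasy (id 7, lvl 4).
Iteration 5: rows with parent_id in {7} -> SciFi (id 9, lvl 5).
Iteration 6: no rows with parent_id in {9}; recursion stops.
SUM(lvl) = 0 + 1 + 2 + 2 + 3 + 3 + 4 + 5 = 20.

20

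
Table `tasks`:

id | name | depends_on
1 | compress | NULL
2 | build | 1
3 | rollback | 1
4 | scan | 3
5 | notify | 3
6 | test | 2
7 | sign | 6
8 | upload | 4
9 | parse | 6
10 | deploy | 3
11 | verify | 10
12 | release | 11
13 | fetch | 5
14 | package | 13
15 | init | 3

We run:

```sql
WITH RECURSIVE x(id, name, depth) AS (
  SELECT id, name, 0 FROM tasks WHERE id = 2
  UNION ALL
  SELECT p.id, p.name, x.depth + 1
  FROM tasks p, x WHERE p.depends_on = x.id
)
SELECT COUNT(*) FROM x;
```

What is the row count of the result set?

4

Base: id=2 (build) at depth 0.
Iteration 1: rows with depends_on in {2} -> test (id 6, depth 1).
Iteration 2: rows with depends_on in {6} -> sign (id 7, depth 2), parse (id 9, depth 2).
Iteration 3: no rows with depends_on in {7,9}; recursion stops.
Total rows emitted: 4.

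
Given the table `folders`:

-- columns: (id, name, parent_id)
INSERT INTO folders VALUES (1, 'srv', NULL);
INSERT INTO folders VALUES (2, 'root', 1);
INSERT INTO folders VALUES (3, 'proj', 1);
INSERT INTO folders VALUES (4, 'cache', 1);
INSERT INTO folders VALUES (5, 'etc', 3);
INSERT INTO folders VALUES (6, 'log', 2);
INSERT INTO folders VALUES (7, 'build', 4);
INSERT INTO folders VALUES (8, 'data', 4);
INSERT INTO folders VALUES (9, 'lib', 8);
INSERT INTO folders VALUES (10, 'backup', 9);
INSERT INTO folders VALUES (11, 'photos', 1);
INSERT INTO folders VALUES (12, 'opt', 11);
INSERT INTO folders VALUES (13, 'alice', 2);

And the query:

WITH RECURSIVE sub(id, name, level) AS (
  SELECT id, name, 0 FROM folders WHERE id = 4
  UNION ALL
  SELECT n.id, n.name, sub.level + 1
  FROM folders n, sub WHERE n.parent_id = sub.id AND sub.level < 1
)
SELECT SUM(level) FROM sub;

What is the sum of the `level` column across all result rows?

Base: id=4 (cache) at level 0.
Iteration 1: rows with parent_id in {4} -> build (id 7, level 1), data (id 8, level 1).
Iteration 2: level < 1 fails for all current rows; recursion stops.
SUM(level) = 0 + 1 + 1 = 2.

2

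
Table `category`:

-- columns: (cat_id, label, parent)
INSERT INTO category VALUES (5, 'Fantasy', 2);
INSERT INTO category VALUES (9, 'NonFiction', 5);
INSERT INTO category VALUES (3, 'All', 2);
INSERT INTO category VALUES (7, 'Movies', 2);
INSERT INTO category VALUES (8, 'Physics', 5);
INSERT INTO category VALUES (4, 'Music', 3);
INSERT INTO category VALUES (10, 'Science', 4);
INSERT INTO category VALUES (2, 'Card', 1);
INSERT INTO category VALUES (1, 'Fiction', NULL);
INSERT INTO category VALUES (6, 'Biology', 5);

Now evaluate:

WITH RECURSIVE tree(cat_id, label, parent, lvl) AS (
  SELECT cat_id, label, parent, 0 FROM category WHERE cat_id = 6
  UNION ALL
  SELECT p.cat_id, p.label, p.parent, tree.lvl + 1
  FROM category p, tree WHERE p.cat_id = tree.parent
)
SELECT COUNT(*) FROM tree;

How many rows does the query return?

Base: cat_id=6 (Biology), parent=5, lvl 0.
Iteration 1: join on cat_id=5 -> Fantasy (id 5, parent=2, lvl 1).
Iteration 2: join on cat_id=2 -> Card (id 2, parent=1, lvl 2).
Iteration 3: join on cat_id=1 -> Fiction (id 1, parent=NULL, lvl 3).
Iteration 4: parent is NULL; no match; recursion stops.
Total rows emitted: 4.

4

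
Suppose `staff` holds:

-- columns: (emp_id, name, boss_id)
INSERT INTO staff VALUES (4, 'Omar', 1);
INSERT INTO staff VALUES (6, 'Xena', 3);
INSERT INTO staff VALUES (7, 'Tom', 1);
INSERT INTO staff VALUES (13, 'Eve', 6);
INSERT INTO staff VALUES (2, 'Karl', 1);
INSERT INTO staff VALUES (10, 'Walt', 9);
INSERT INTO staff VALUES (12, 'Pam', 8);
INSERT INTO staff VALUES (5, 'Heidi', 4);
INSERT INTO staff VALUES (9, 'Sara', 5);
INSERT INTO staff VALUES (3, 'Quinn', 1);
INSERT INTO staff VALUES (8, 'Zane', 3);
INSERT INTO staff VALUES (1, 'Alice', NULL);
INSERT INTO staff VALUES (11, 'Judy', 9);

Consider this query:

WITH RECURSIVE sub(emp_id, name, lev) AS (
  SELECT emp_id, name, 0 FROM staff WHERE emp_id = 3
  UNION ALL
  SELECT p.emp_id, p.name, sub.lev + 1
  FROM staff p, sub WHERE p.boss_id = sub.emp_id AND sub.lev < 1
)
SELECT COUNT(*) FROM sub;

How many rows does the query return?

Base: emp_id=3 (Quinn) at lev 0.
Iteration 1: rows with boss_id in {3} -> Xena (id 6, lev 1), Zane (id 8, lev 1).
Iteration 2: lev < 1 fails for all current rows; recursion stops.
Total rows emitted: 3.

3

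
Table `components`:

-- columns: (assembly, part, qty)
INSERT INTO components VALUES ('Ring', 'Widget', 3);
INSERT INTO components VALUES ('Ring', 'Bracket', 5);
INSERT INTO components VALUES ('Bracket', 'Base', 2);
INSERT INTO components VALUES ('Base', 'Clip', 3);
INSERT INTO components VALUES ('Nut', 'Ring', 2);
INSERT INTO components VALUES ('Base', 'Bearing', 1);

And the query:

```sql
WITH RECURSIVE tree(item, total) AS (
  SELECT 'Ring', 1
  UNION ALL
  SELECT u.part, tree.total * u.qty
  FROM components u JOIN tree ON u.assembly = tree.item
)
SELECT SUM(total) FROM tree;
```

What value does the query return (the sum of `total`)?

Base: (Ring, total=1).
Iteration 1: components of {Ring} -> Bracket = 1*5 = 5, Widget = 1*3 = 3.
Iteration 2: components of {Bracket,Widget} -> Base = 5*2 = 10.
Iteration 3: components of {Base} -> Bearing = 10*1 = 10, Clip = 10*3 = 30.
Iteration 4: no further components; recursion stops.
SUM(total) = 1 + 5 + 3 + 10 + 30 + 10 = 59.

59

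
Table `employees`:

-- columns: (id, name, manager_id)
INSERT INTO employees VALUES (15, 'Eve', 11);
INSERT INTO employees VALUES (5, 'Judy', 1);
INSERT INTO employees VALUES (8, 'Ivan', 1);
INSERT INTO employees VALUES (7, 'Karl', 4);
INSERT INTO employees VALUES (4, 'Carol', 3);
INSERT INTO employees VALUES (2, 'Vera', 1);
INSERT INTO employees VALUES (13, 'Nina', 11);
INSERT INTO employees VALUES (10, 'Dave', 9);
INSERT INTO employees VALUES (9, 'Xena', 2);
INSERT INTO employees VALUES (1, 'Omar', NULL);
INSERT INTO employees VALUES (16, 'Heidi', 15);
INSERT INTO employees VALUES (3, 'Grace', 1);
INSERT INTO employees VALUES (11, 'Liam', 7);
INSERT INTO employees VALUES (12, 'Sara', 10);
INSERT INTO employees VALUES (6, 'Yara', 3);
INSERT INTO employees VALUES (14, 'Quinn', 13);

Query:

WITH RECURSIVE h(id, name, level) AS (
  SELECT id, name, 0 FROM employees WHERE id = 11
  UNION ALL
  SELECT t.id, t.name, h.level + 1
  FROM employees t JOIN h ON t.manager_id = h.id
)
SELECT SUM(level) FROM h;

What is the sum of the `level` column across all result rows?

Base: id=11 (Liam) at level 0.
Iteration 1: rows with manager_id in {11} -> Nina (id 13, level 1), Eve (id 15, level 1).
Iteration 2: rows with manager_id in {13,15} -> Quinn (id 14, level 2), Heidi (id 16, level 2).
Iteration 3: no rows with manager_id in {14,16}; recursion stops.
SUM(level) = 0 + 1 + 1 + 2 + 2 = 6.

6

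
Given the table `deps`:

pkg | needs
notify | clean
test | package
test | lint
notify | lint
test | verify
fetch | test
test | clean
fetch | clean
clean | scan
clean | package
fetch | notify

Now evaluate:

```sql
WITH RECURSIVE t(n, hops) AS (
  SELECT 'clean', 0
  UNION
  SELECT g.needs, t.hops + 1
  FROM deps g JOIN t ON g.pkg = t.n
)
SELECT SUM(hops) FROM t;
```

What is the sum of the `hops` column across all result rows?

Base: (clean, hops=0).
Iteration 1: edges from {clean} -> (package, hops=1), (scan, hops=1).
Iteration 2: no outgoing edges from {package,scan}; recursion stops.
SUM(hops) = 0 + 1 + 1 = 2.

2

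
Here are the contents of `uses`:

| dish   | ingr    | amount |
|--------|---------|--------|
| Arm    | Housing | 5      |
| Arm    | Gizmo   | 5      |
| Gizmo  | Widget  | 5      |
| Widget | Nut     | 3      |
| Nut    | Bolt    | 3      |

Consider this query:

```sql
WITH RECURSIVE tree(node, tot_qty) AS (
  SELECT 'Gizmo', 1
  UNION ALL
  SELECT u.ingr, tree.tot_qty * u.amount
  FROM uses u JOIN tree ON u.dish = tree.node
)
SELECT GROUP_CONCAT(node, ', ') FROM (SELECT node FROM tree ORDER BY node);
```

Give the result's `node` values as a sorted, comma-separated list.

Base: (Gizmo, tot_qty=1).
Iteration 1: components of {Gizmo} -> Widget = 1*5 = 5.
Iteration 2: components of {Widget} -> Nut = 5*3 = 15.
Iteration 3: components of {Nut} -> Bolt = 15*3 = 45.
Iteration 4: no further components; recursion stops.

Bolt, Gizmo, Nut, Widget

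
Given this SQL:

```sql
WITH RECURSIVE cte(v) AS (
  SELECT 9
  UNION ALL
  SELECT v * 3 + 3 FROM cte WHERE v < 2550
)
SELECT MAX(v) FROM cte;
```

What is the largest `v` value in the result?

2550

Base: v=9.
Iteration 1: 9 < 2550 holds -> v = 9 * 3 + 3 = 30.
Iteration 2: 30 < 2550 holds -> v = 30 * 3 + 3 = 93.
Iteration 3: 93 < 2550 holds -> v = 93 * 3 + 3 = 282.
Iteration 4: 282 < 2550 holds -> v = 282 * 3 + 3 = 849.
Iteration 5: 849 < 2550 holds -> v = 849 * 3 + 3 = 2550.
Iteration 6: 2550 < 2550 fails; recursion stops.
v values: 9, 30, 93, 282, 849, 2550; the maximum is 2550.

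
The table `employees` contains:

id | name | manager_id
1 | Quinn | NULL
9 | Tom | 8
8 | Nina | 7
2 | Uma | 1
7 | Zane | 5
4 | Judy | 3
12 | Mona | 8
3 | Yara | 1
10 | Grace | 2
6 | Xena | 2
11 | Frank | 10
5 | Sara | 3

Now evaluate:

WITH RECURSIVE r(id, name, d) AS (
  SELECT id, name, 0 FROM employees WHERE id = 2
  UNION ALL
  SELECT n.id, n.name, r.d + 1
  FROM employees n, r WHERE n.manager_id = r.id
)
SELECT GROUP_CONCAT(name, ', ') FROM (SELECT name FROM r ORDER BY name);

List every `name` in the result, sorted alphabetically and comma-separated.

Frank, Grace, Uma, Xena

Base: id=2 (Uma) at d 0.
Iteration 1: rows with manager_id in {2} -> Xena (id 6, d 1), Grace (id 10, d 1).
Iteration 2: rows with manager_id in {6,10} -> Frank (id 11, d 2).
Iteration 3: no rows with manager_id in {11}; recursion stops.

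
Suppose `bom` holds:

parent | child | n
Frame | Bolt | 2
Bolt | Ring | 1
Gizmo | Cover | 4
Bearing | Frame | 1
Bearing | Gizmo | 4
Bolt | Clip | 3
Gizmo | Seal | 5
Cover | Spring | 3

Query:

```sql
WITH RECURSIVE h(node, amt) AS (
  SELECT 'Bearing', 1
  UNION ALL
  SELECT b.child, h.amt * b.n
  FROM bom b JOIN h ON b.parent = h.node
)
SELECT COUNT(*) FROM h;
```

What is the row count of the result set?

Base: (Bearing, amt=1).
Iteration 1: components of {Bearing} -> Frame = 1*1 = 1, Gizmo = 1*4 = 4.
Iteration 2: components of {Frame,Gizmo} -> Bolt = 1*2 = 2, Cover = 4*4 = 16, Seal = 4*5 = 20.
Iteration 3: components of {Bolt,Cover,Seal} -> Clip = 2*3 = 6, Ring = 2*1 = 2, Spring = 16*3 = 48.
Iteration 4: no further components; recursion stops.
Total rows emitted: 9.

9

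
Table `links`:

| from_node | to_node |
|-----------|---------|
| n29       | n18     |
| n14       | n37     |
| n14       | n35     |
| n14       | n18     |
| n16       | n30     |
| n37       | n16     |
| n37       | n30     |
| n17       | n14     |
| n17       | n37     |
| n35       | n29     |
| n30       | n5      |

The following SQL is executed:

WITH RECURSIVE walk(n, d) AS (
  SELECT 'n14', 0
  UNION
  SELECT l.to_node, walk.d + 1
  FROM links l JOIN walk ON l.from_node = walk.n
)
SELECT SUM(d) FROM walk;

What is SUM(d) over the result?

22

Base: (n14, d=0).
Iteration 1: edges from {n14} -> (n18, d=1), (n35, d=1), (n37, d=1).
Iteration 2: edges from {n18,n35,n37} -> (n16, d=2), (n29, d=2), (n30, d=2).
Iteration 3: edges from {n16,n29,n30} -> (n18, d=3), (n30, d=3), (n5, d=3).
Iteration 4: edges from {n18,n30,n5} -> (n5, d=4).
Iteration 5: no outgoing edges from {n5}; recursion stops.
SUM(d) = 0 + 1 + 1 + 1 + 2 + 2 + 2 + 3 + 3 + 3 + 4 = 22.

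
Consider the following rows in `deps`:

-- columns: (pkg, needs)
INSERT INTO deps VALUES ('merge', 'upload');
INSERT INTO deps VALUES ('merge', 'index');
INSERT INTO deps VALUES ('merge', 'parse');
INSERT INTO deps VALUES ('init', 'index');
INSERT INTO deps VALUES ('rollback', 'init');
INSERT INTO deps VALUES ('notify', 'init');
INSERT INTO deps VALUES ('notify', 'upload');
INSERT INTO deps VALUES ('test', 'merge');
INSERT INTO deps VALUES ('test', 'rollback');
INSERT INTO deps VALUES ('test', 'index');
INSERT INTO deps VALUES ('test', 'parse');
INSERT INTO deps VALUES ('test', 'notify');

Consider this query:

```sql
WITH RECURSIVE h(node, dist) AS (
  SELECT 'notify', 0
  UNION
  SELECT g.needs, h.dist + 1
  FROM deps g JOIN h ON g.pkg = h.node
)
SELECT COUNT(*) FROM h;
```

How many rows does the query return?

4

Base: (notify, dist=0).
Iteration 1: edges from {notify} -> (init, dist=1), (upload, dist=1).
Iteration 2: edges from {init,upload} -> (index, dist=2).
Iteration 3: no outgoing edges from {index}; recursion stops.
Total rows emitted: 4.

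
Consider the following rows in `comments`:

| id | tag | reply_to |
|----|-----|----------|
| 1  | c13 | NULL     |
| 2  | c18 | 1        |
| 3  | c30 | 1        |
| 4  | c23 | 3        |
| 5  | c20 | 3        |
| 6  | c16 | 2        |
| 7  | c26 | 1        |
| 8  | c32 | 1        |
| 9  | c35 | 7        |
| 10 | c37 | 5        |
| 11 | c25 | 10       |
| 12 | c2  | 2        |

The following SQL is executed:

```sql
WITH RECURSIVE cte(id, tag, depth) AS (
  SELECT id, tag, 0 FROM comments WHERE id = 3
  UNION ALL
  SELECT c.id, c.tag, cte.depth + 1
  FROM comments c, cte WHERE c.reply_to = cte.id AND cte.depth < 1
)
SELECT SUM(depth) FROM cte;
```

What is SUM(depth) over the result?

Base: id=3 (c30) at depth 0.
Iteration 1: rows with reply_to in {3} -> c23 (id 4, depth 1), c20 (id 5, depth 1).
Iteration 2: depth < 1 fails for all current rows; recursion stops.
SUM(depth) = 0 + 1 + 1 = 2.

2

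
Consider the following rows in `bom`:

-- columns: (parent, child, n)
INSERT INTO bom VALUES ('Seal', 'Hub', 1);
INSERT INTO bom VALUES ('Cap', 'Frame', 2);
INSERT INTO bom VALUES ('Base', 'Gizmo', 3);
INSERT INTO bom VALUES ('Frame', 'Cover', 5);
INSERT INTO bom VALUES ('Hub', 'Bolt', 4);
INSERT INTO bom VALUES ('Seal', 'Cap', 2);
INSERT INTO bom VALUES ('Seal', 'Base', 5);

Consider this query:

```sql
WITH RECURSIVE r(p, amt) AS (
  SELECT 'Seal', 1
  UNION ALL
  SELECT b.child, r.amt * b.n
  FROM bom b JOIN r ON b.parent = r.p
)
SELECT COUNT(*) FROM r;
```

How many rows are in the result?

Base: (Seal, amt=1).
Iteration 1: components of {Seal} -> Base = 1*5 = 5, Cap = 1*2 = 2, Hub = 1*1 = 1.
Iteration 2: components of {Base,Cap,Hub} -> Bolt = 1*4 = 4, Frame = 2*2 = 4, Gizmo = 5*3 = 15.
Iteration 3: components of {Bolt,Frame,Gizmo} -> Cover = 4*5 = 20.
Iteration 4: no further components; recursion stops.
Total rows emitted: 8.

8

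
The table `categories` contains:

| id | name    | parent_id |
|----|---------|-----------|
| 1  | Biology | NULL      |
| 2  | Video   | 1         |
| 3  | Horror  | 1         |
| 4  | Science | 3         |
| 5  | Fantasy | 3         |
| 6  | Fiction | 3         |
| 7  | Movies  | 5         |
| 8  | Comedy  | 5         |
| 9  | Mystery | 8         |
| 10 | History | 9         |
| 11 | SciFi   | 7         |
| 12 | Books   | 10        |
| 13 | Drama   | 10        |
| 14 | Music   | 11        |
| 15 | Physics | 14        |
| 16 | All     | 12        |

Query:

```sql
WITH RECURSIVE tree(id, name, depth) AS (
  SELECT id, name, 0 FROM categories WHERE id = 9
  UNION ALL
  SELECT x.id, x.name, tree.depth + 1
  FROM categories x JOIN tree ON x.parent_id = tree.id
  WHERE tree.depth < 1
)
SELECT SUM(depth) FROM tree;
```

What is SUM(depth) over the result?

Base: id=9 (Mystery) at depth 0.
Iteration 1: rows with parent_id in {9} -> History (id 10, depth 1).
Iteration 2: depth < 1 fails for all current rows; recursion stops.
SUM(depth) = 0 + 1 = 1.

1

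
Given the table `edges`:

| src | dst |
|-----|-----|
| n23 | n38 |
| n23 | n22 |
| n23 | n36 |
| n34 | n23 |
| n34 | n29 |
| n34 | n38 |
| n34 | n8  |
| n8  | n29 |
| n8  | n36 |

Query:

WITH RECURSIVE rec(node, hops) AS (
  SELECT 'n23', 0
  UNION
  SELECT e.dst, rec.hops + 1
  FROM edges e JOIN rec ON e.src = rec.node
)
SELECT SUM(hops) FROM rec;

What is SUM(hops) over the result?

3

Base: (n23, hops=0).
Iteration 1: edges from {n23} -> (n22, hops=1), (n36, hops=1), (n38, hops=1).
Iteration 2: no outgoing edges from {n22,n36,n38}; recursion stops.
SUM(hops) = 0 + 1 + 1 + 1 = 3.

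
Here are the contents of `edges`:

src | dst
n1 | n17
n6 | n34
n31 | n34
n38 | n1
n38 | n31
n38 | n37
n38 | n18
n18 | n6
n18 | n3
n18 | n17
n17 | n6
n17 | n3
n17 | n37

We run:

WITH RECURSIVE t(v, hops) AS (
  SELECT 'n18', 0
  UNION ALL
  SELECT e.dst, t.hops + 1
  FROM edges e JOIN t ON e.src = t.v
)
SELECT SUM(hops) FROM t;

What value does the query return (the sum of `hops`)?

14

Base: (n18, hops=0).
Iteration 1: edges from {n18} -> (n17, hops=1), (n3, hops=1), (n6, hops=1).
Iteration 2: edges from {n17,n3,n6} -> (n3, hops=2), (n34, hops=2), (n37, hops=2), (n6, hops=2).
Iteration 3: edges from {n3,n34,n37,n6} -> (n34, hops=3).
Iteration 4: no outgoing edges from {n34}; recursion stops.
SUM(hops) = 0 + 1 + 1 + 1 + 2 + 2 + 2 + 2 + 3 = 14.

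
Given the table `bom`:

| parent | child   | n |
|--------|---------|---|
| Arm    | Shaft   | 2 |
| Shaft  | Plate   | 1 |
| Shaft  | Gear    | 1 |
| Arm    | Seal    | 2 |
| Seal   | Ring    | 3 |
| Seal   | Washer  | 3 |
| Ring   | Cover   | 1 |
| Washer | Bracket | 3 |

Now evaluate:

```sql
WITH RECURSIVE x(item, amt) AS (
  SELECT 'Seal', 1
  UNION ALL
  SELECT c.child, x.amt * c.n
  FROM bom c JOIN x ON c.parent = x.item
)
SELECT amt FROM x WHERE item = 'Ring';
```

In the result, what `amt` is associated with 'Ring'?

3

Base: (Seal, amt=1).
Iteration 1: components of {Seal} -> Ring = 1*3 = 3, Washer = 1*3 = 3.
Iteration 2: components of {Ring,Washer} -> Bracket = 3*3 = 9, Cover = 3*1 = 3.
Iteration 3: no further components; recursion stops.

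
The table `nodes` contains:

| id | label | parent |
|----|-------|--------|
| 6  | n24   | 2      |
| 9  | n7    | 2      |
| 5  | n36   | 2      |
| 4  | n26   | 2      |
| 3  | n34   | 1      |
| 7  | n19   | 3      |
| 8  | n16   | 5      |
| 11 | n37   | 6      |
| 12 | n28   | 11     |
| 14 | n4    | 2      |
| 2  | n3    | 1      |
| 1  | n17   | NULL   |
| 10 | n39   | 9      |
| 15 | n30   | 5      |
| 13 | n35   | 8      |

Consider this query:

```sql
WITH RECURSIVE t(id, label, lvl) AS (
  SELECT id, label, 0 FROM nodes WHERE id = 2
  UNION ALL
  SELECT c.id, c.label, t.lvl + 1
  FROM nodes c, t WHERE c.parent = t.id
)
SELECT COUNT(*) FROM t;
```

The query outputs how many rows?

12

Base: id=2 (n3) at lvl 0.
Iteration 1: rows with parent in {2} -> n26 (id 4, lvl 1), n36 (id 5, lvl 1), n24 (id 6, lvl 1), n7 (id 9, lvl 1), n4 (id 14, lvl 1).
Iteration 2: rows with parent in {4,5,6,9,14} -> n16 (id 8, lvl 2), n39 (id 10, lvl 2), n37 (id 11, lvl 2), n30 (id 15, lvl 2).
Iteration 3: rows with parent in {8,10,11,15} -> n28 (id 12, lvl 3), n35 (id 13, lvl 3).
Iteration 4: no rows with parent in {12,13}; recursion stops.
Total rows emitted: 12.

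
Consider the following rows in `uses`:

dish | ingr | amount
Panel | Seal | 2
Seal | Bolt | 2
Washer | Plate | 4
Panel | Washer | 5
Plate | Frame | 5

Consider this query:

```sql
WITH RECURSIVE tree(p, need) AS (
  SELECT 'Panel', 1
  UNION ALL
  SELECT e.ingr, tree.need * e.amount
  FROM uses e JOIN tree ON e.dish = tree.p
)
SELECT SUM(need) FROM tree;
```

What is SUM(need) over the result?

132

Base: (Panel, need=1).
Iteration 1: components of {Panel} -> Seal = 1*2 = 2, Washer = 1*5 = 5.
Iteration 2: components of {Seal,Washer} -> Bolt = 2*2 = 4, Plate = 5*4 = 20.
Iteration 3: components of {Bolt,Plate} -> Frame = 20*5 = 100.
Iteration 4: no further components; recursion stops.
SUM(need) = 1 + 2 + 5 + 4 + 20 + 100 = 132.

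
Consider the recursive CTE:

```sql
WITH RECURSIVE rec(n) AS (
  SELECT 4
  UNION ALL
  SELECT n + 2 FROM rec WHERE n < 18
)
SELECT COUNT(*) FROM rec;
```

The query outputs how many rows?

8

Base: n=4.
Iteration 1: 4 < 18 holds -> n = 4 + 2 = 6.
Iteration 2: 6 < 18 holds -> n = 6 + 2 = 8.
Iteration 3: 8 < 18 holds -> n = 8 + 2 = 10.
Iteration 4: 10 < 18 holds -> n = 10 + 2 = 12.
Iteration 5: 12 < 18 holds -> n = 12 + 2 = 14.
Iteration 6: 14 < 18 holds -> n = 14 + 2 = 16.
Iteration 7: 16 < 18 holds -> n = 16 + 2 = 18.
Iteration 8: 18 < 18 fails; recursion stops.
Total rows emitted: 8.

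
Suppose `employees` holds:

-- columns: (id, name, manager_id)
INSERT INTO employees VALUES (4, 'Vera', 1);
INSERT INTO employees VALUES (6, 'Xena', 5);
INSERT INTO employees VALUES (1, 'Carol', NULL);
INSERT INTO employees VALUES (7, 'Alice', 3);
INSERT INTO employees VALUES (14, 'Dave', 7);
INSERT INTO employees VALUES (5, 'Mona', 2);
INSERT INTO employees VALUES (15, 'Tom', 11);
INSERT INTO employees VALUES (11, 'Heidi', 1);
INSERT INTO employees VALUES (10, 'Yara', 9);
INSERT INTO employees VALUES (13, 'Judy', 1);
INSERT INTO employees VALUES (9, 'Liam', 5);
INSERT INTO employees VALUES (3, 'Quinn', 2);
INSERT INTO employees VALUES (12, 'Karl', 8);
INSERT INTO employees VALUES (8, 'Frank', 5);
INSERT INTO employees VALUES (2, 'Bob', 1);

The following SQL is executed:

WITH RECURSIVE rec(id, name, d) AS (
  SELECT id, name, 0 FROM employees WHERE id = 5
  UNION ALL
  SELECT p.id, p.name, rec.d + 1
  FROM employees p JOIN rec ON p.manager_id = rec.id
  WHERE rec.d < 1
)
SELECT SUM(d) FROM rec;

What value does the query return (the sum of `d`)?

Base: id=5 (Mona) at d 0.
Iteration 1: rows with manager_id in {5} -> Xena (id 6, d 1), Frank (id 8, d 1), Liam (id 9, d 1).
Iteration 2: d < 1 fails for all current rows; recursion stops.
SUM(d) = 0 + 1 + 1 + 1 = 3.

3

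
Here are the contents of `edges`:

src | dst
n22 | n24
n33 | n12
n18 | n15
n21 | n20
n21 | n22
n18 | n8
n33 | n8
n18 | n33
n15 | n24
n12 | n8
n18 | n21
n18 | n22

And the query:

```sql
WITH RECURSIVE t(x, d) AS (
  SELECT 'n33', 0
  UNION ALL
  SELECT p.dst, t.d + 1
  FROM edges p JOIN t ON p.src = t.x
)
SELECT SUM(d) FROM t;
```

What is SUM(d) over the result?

Base: (n33, d=0).
Iteration 1: edges from {n33} -> (n12, d=1), (n8, d=1).
Iteration 2: edges from {n12,n8} -> (n8, d=2).
Iteration 3: no outgoing edges from {n8}; recursion stops.
SUM(d) = 0 + 1 + 1 + 2 = 4.

4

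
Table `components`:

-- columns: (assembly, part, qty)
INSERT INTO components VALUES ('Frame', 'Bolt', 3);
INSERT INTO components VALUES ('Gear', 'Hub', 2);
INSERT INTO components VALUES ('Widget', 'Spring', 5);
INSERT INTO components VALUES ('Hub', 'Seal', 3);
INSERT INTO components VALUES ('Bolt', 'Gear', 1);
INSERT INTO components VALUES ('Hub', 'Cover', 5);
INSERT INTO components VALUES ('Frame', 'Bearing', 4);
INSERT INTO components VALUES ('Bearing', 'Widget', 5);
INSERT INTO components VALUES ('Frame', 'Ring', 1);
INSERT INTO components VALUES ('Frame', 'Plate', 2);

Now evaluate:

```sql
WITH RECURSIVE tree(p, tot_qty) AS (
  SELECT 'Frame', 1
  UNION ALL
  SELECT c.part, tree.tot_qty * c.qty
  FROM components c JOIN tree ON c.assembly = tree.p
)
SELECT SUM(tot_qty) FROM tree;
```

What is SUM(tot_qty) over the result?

188

Base: (Frame, tot_qty=1).
Iteration 1: components of {Frame} -> Bearing = 1*4 = 4, Bolt = 1*3 = 3, Plate = 1*2 = 2, Ring = 1*1 = 1.
Iteration 2: components of {Bearing,Bolt,Plate,Ring} -> Gear = 3*1 = 3, Widget = 4*5 = 20.
Iteration 3: components of {Gear,Widget} -> Hub = 3*2 = 6, Spring = 20*5 = 100.
Iteration 4: components of {Hub,Spring} -> Cover = 6*5 = 30, Seal = 6*3 = 18.
Iteration 5: no further components; recursion stops.
SUM(tot_qty) = 1 + 4 + 2 + 3 + 1 + 20 + 3 + 100 + 6 + 18 + 30 = 188.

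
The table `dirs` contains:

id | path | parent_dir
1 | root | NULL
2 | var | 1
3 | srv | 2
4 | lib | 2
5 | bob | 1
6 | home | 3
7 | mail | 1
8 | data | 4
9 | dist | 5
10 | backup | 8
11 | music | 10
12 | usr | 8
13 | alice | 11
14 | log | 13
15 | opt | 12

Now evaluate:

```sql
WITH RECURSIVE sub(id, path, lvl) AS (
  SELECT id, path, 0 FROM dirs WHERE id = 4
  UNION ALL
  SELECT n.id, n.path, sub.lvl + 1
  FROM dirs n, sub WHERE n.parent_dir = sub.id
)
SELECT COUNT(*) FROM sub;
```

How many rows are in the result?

8

Base: id=4 (lib) at lvl 0.
Iteration 1: rows with parent_dir in {4} -> data (id 8, lvl 1).
Iteration 2: rows with parent_dir in {8} -> backup (id 10, lvl 2), usr (id 12, lvl 2).
Iteration 3: rows with parent_dir in {10,12} -> music (id 11, lvl 3), opt (id 15, lvl 3).
Iteration 4: rows with parent_dir in {11,15} -> alice (id 13, lvl 4).
Iteration 5: rows with parent_dir in {13} -> log (id 14, lvl 5).
Iteration 6: no rows with parent_dir in {14}; recursion stops.
Total rows emitted: 8.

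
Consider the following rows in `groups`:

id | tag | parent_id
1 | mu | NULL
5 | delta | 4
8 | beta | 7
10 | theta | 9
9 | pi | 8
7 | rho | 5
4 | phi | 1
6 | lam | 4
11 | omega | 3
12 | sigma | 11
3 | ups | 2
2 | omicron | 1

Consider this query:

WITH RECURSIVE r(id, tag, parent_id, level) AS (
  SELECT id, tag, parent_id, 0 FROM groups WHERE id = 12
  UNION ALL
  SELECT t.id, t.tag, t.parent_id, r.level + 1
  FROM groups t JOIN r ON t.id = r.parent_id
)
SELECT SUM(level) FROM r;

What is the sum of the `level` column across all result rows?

10

Base: id=12 (sigma), parent_id=11, level 0.
Iteration 1: join on id=11 -> omega (id 11, parent_id=3, level 1).
Iteration 2: join on id=3 -> ups (id 3, parent_id=2, level 2).
Iteration 3: join on id=2 -> omicron (id 2, parent_id=1, level 3).
Iteration 4: join on id=1 -> mu (id 1, parent_id=NULL, level 4).
Iteration 5: parent_id is NULL; no match; recursion stops.
SUM(level) = 0 + 1 + 2 + 3 + 4 = 10.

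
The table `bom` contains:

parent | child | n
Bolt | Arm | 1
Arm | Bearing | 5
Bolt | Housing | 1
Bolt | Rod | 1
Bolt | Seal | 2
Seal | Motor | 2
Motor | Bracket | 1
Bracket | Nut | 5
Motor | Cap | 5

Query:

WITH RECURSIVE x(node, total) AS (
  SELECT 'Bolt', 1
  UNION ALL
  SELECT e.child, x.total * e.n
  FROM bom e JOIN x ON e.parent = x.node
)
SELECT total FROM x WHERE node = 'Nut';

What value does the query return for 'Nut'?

20

Base: (Bolt, total=1).
Iteration 1: components of {Bolt} -> Arm = 1*1 = 1, Housing = 1*1 = 1, Rod = 1*1 = 1, Seal = 1*2 = 2.
Iteration 2: components of {Arm,Housing,Rod,Seal} -> Bearing = 1*5 = 5, Motor = 2*2 = 4.
Iteration 3: components of {Bearing,Motor} -> Bracket = 4*1 = 4, Cap = 4*5 = 20.
Iteration 4: components of {Bracket,Cap} -> Nut = 4*5 = 20.
Iteration 5: no further components; recursion stops.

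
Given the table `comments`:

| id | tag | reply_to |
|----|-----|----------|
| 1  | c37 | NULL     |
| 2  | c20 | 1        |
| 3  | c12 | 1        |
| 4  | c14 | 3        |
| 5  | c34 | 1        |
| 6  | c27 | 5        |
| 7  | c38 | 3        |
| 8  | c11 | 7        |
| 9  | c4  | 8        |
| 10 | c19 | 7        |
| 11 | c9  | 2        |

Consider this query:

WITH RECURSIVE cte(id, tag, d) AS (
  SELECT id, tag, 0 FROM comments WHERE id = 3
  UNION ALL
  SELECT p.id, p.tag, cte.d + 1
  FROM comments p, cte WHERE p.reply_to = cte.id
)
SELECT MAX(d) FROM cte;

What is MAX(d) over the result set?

3

Base: id=3 (c12) at d 0.
Iteration 1: rows with reply_to in {3} -> c14 (id 4, d 1), c38 (id 7, d 1).
Iteration 2: rows with reply_to in {4,7} -> c11 (id 8, d 2), c19 (id 10, d 2).
Iteration 3: rows with reply_to in {8,10} -> c4 (id 9, d 3).
Iteration 4: no rows with reply_to in {9}; recursion stops.
d values: 0, 1, 1, 2, 2, 3; the maximum is 3.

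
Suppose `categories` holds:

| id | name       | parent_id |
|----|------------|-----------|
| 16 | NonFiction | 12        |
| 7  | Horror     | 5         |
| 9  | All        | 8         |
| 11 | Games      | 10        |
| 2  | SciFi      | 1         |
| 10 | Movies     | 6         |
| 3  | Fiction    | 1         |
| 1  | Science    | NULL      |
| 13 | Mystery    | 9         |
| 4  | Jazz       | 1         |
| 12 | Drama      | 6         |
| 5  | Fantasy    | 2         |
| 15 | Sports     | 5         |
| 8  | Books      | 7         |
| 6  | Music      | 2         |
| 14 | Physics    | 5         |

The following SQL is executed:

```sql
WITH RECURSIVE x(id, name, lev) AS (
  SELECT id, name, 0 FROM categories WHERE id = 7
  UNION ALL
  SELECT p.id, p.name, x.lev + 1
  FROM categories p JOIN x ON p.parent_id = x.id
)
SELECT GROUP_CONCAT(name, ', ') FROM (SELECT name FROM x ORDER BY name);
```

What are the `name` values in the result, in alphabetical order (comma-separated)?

Base: id=7 (Horror) at lev 0.
Iteration 1: rows with parent_id in {7} -> Books (id 8, lev 1).
Iteration 2: rows with parent_id in {8} -> All (id 9, lev 2).
Iteration 3: rows with parent_id in {9} -> Mystery (id 13, lev 3).
Iteration 4: no rows with parent_id in {13}; recursion stops.

All, Books, Horror, Mystery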